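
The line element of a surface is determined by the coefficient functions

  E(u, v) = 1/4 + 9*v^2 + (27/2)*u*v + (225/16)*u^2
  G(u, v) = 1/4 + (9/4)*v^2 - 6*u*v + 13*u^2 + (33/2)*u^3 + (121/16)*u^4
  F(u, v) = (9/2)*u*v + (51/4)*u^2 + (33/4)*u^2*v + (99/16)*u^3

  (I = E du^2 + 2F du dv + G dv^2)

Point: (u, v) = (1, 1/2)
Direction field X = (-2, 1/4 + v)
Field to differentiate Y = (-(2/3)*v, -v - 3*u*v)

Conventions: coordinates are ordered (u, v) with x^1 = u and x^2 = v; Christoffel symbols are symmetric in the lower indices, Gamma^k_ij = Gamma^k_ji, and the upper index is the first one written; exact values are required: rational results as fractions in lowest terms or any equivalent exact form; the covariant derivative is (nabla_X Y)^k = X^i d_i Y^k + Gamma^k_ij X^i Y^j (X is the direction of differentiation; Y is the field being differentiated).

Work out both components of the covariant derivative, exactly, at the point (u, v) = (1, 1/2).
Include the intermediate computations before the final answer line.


E = 373/16, F = 405/16, G = 279/8 at the point
E_u = 279/8, E_v = 45/2, F_u = 873/16, F_v = 51/4, G_u = 411/4, G_v = -15/4
EG - F^2 = 44109/256;  g^inv = (256/44109) * [[279/8, -405/16], [-405/16, 373/16]]
first-kind symbols [ij,l] = (1/2)(d_i g_jl + d_j g_il - d_l g_ij): [uu,u] = E_u/2 = 279/16, [uu,v] = F_u - E_v/2 = 693/16, [uv,u] = E_v/2 = 45/4, [uv,v] = G_u/2 = 411/8, [vv,u] = F_v - G_u/2 = -309/8, [vv,v] = G_v/2 = -15/8
Gamma^u_ij = (G*[ij,u] - F*[ij,v])/(EG - F^2), Gamma^v_ij = (E*[ij,v] - F*[ij,u])/(EG - F^2)
Gamma_uuu = -13887/4901, Gamma_uuv = -25830/4901, Gamma_uvv = -36966/4901, Gamma_vuu = 16166/4901, Gamma_vuv = 77902/14703, Gamma_vvv = 79700/14703
X = (-2, 3/4), Y = (-1/3, -2) at the point

Answer: (nabla_X Y)^u = -53122/4901, (nabla_X Y)^v = 409829/29406


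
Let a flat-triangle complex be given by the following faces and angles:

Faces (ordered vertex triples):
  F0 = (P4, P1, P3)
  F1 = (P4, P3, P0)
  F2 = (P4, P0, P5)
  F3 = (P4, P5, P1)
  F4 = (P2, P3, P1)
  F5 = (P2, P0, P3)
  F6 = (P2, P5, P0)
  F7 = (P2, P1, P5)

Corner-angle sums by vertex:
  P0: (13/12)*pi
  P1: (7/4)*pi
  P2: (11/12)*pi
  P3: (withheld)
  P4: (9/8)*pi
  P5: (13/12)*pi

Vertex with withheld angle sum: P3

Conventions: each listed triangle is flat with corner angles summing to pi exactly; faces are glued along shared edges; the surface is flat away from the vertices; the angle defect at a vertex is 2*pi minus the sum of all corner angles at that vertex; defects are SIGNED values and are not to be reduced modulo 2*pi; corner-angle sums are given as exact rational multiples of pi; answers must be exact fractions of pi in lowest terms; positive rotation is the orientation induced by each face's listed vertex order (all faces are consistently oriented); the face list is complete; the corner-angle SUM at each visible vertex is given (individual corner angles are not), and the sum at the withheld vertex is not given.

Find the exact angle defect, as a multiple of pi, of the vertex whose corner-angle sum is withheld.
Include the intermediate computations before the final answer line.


V = 6, E = 12, F = 8; chi = V - E + F = 2
Gauss-Bonnet: total defect = 2*pi*chi = 4*pi; visible defects sum to (97/24)*pi

Answer: defect(P3) = -pi/24


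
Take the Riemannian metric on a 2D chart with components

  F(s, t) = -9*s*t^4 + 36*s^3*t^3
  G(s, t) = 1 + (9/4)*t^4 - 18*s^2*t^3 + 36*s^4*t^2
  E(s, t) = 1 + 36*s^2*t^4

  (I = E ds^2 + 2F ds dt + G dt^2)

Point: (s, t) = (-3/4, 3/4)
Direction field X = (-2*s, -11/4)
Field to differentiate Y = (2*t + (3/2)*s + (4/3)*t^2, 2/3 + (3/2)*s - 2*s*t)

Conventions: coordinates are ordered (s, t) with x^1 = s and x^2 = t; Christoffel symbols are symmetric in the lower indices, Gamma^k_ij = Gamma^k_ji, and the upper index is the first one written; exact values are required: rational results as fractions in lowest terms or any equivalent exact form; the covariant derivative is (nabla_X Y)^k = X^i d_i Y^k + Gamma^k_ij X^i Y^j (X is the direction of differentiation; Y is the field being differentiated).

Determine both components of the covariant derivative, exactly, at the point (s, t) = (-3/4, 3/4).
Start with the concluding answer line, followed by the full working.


Answer: (nabla_X Y)^s = -551729/42004, (nabla_X Y)^t = -100941/84008

E = 7585/1024, F = -2187/512, G = 985/256 at the point
E_s = -2187/128, E_t = 2187/64, F_s = 729/32, F_t = -3645/256, G_s = -729/32, G_t = 243/64
EG - F^2 = 10501/1024;  g^inv = (1024/10501) * [[985/256, 2187/512], [2187/512, 7585/1024]]
first-kind symbols [ij,l] = (1/2)(d_i g_jl + d_j g_il - d_l g_ij): [ss,s] = E_s/2 = -2187/256, [ss,t] = F_s - E_t/2 = 729/128, [st,s] = E_t/2 = 2187/128, [st,t] = G_s/2 = -729/64, [tt,s] = F_t - G_s/2 = -729/256, [tt,t] = G_t/2 = 243/128
Gamma^s_ij = (G*[ij,s] - F*[ij,t])/(EG - F^2), Gamma^t_ij = (E*[ij,t] - F*[ij,s])/(EG - F^2)
Gamma_sss = -8748/10501, Gamma_sst = 17496/10501, Gamma_stt = -2916/10501, Gamma_tss = 5832/10501, Gamma_tst = -11664/10501, Gamma_ttt = 1944/10501
X = (3/2, -11/4), Y = (9/8, 2/3) at the point


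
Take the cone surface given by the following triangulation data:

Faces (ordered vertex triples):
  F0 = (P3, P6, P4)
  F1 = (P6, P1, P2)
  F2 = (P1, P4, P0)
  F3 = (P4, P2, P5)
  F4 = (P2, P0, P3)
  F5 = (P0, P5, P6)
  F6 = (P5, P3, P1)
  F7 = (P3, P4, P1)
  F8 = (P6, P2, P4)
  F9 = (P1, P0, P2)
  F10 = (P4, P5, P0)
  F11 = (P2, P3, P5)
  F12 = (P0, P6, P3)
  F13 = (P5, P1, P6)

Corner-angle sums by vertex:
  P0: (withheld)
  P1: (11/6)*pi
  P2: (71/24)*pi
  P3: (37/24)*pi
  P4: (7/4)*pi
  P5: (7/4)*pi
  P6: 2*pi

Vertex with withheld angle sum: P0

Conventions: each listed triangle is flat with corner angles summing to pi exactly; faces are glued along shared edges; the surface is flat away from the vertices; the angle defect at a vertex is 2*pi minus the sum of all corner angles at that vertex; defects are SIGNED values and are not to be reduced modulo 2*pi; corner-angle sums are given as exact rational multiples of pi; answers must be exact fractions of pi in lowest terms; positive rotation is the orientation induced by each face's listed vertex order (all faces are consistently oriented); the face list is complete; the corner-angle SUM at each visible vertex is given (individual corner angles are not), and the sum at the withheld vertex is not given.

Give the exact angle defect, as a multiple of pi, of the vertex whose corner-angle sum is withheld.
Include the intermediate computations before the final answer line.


V = 7, E = 21, F = 14; chi = V - E + F = 0
Gauss-Bonnet: total defect = 2*pi*chi = 0; visible defects sum to pi/6

Answer: defect(P0) = -pi/6


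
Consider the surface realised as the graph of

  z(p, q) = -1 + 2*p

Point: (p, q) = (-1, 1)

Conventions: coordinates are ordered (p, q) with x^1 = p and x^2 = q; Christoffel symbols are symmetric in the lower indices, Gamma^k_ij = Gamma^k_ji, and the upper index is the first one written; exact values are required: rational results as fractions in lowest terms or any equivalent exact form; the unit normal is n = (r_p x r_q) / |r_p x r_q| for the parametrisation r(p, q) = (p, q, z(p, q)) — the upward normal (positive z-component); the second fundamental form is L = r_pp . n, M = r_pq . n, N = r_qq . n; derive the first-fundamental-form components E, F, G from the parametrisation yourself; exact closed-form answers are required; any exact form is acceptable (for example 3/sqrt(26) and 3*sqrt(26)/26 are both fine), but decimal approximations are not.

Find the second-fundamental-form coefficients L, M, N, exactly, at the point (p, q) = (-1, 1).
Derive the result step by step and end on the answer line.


z_p = 2, z_q = 0, z_pp = 0, z_pq = 0, z_qq = 0
E = 5, F = 0, G = 1; answer radicand W^2 = 5
unnormalised second-form numerators: l = 0, m = 0, n = 0; L = l/sqrt(5), and similarly M = m/sqrt(W^2), N = n/sqrt(W^2)

Answer: L = 0, M = 0, N = 0


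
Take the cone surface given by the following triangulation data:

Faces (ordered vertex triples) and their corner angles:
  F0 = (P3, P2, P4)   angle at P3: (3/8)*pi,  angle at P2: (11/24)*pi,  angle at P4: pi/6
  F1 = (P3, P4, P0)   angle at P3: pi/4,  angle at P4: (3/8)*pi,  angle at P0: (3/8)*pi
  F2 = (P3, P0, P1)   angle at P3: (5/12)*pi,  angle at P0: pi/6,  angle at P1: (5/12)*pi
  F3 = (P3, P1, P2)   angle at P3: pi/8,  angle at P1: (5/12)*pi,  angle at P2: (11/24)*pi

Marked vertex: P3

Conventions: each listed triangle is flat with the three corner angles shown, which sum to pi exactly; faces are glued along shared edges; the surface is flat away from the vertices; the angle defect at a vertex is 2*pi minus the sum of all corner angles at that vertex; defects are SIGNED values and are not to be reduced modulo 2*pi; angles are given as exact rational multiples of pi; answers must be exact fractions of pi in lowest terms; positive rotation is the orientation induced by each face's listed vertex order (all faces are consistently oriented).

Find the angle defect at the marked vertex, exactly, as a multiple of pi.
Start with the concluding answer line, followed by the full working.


Answer: defect(P3) = (5/6)*pi

Sum of corner angles at P3: (7/6)*pi
defect = 2*pi - (7/6)*pi


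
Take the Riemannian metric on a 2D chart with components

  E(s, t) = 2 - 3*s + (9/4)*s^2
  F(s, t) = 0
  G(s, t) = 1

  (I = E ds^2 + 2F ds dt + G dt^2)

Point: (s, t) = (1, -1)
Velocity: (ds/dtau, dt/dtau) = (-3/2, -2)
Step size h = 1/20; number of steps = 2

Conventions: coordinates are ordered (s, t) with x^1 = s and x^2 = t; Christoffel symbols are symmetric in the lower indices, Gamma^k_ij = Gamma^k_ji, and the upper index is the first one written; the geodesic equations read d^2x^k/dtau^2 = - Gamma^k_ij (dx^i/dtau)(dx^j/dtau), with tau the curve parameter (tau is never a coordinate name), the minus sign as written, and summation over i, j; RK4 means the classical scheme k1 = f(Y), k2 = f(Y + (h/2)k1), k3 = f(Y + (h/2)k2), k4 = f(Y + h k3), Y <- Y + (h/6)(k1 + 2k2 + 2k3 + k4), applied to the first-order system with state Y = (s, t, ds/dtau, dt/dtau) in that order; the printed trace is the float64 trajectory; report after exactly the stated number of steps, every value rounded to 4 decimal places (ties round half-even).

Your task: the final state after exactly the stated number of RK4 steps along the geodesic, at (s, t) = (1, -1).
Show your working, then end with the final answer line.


f(Y) = (ds/dtau, dt/dtau, -Gamma^s_ij Y'^i Y'^j, -Gamma^t_ij Y'^i Y'^j) with the Gammas evaluated at the stage position; h = 0.050000; intermediate values shown to 6 dp
step 0: s = 1.0000, t = -1.0000, ds/dtau = -1.5000, dt/dtau = -2.0000
step 1:
  k1: at (s, t) = (1.000000, -1.000000), (ds/dtau, dt/dtau) = (-1.500000, -2.000000); Gamma_sss = 0.600000, Gamma_sst = 0.000000, Gamma_stt = 0.000000, Gamma_tss = 0.000000, Gamma_tst = 0.000000, Gamma_ttt = 0.000000; k1 = (-1.500000, -2.000000, -1.350000, 0.000000)
  k2: at (s, t) = (0.962500, -1.050000), (ds/dtau, dt/dtau) = (-1.533750, -2.000000); Gamma_sss = 0.556118, Gamma_sst = 0.000000, Gamma_stt = 0.000000, Gamma_tss = 0.000000, Gamma_tst = 0.000000, Gamma_ttt = 0.000000; k2 = (-1.533750, -2.000000, -1.308205, 0.000000)
  k3: at (s, t) = (0.961656, -1.050000), (ds/dtau, dt/dtau) = (-1.532705, -2.000000); Gamma_sss = 0.555052, Gamma_sst = 0.000000, Gamma_stt = 0.000000, Gamma_tss = 0.000000, Gamma_tst = 0.000000, Gamma_ttt = 0.000000; k3 = (-1.532705, -2.000000, -1.303919, 0.000000)
  k4: at (s, t) = (0.923365, -1.100000), (ds/dtau, dt/dtau) = (-1.565196, -2.000000); Gamma_sss = 0.502996, Gamma_sst = 0.000000, Gamma_stt = 0.000000, Gamma_tss = 0.000000, Gamma_tst = 0.000000, Gamma_ttt = 0.000000; k4 = (-1.565196, -2.000000, -1.232259, 0.000000)
  Y <- Y + (h/6)(k1 + 2k2 + 2k3 + k4): s = 0.9233, t = -1.1000, ds/dtau = -1.5651, dt/dtau = -2.0000
step 2:
  k1: at (s, t) = (0.923349, -1.100000), (ds/dtau, dt/dtau) = (-1.565054, -2.000000); Gamma_sss = 0.502973, Gamma_sst = 0.000000, Gamma_stt = 0.000000, Gamma_tss = 0.000000, Gamma_tst = 0.000000, Gamma_ttt = 0.000000; k1 = (-1.565054, -2.000000, -1.231980, 0.000000)
  k2: at (s, t) = (0.884223, -1.150000), (ds/dtau, dt/dtau) = (-1.595854, -2.000000); Gamma_sss = 0.442389, Gamma_sst = 0.000000, Gamma_stt = 0.000000, Gamma_tss = 0.000000, Gamma_tst = 0.000000, Gamma_ttt = 0.000000; k2 = (-1.595854, -2.000000, -1.126655, 0.000000)
  k3: at (s, t) = (0.883453, -1.150000), (ds/dtau, dt/dtau) = (-1.593221, -2.000000); Gamma_sss = 0.441124, Gamma_sst = 0.000000, Gamma_stt = 0.000000, Gamma_tss = 0.000000, Gamma_tst = 0.000000, Gamma_ttt = 0.000000; k3 = (-1.593221, -2.000000, -1.119727, 0.000000)
  k4: at (s, t) = (0.843688, -1.200000), (ds/dtau, dt/dtau) = (-1.621041, -2.000000); Gamma_sss = 0.372065, Gamma_sst = 0.000000, Gamma_stt = 0.000000, Gamma_tss = 0.000000, Gamma_tst = 0.000000, Gamma_ttt = 0.000000; k4 = (-1.621041, -2.000000, -0.977702, 0.000000)
  Y <- Y + (h/6)(k1 + 2k2 + 2k3 + k4): s = 0.8436, t = -1.2000, ds/dtau = -1.6209, dt/dtau = -2.0000

Answer: s = 0.8436, t = -1.2000, ds/dtau = -1.6209, dt/dtau = -2.0000


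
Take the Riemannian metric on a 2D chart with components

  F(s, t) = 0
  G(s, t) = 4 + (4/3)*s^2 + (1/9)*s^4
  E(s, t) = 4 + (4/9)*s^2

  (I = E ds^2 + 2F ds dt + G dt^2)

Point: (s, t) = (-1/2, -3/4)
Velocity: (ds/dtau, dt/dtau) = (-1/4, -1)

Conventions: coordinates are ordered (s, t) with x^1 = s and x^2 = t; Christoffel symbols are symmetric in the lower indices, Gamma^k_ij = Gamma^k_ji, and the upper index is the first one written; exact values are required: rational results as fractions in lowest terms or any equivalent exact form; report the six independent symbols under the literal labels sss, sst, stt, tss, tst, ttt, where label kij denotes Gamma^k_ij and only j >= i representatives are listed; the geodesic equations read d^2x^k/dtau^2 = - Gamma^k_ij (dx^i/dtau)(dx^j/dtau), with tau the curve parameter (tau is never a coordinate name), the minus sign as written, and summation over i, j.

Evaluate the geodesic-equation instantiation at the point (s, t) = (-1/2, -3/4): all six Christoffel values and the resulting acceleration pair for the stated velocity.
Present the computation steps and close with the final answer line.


E = 37/9, F = 0, G = 625/144 at the point
E_s = -4/9, E_t = 0, F_s = 0, F_t = 0, G_s = -25/18, G_t = 0
EG - F^2 = 23125/1296;  g^inv = (1296/23125) * [[625/144, 0], [0, 37/9]]
first-kind symbols [ij,l] = (1/2)(d_i g_jl + d_j g_il - d_l g_ij): [ss,s] = E_s/2 = -2/9, [ss,t] = F_s - E_t/2 = 0, [st,s] = E_t/2 = 0, [st,t] = G_s/2 = -25/36, [tt,s] = F_t - G_s/2 = 25/36, [tt,t] = G_t/2 = 0
Gamma^s_ij = (G*[ij,s] - F*[ij,t])/(EG - F^2), Gamma^t_ij = (E*[ij,t] - F*[ij,s])/(EG - F^2)
Gamma_sss = -2/37, Gamma_sst = 0, Gamma_stt = 25/148, Gamma_tss = 0, Gamma_tst = -4/25, Gamma_ttt = 0
d^2s/dtau^2 = -(Gamma_sss*(-1/4)^2 + 2*Gamma_sst*(-1/4)*(-1) + Gamma_stt*(-1)^2) = -49/296
d^2t/dtau^2 = -(Gamma_tss*(-1/4)^2 + 2*Gamma_tst*(-1/4)*(-1) + Gamma_ttt*(-1)^2) = 2/25

Answer: Gamma_sss = -2/37, Gamma_sst = 0, Gamma_stt = 25/148, Gamma_tss = 0, Gamma_tst = -4/25, Gamma_ttt = 0; accelerations (d^2s/dtau^2, d^2t/dtau^2) = (-49/296, 2/25)


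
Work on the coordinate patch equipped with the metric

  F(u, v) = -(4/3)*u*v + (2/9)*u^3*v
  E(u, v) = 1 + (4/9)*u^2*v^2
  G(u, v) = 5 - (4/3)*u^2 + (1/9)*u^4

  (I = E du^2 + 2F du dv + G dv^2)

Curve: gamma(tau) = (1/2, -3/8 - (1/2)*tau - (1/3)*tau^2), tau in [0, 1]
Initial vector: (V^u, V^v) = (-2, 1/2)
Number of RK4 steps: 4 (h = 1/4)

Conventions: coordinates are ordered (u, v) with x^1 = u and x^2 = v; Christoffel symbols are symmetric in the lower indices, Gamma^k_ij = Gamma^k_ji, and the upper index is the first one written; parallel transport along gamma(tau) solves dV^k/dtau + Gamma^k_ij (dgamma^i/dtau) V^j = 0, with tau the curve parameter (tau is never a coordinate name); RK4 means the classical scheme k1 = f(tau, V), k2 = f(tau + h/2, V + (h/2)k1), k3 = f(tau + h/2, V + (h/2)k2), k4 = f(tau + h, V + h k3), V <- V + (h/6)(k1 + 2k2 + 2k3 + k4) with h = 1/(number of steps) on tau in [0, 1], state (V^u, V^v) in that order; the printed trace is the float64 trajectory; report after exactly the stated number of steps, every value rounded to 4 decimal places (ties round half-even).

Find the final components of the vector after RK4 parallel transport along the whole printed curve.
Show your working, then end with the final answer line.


gamma'(tau) = (0, -1/2 - (2/3)*tau); f(tau, V)^k = -Gamma^k_ij(gamma(tau)) gamma'^i(tau) V^j; h = 1/4; intermediate values shown to 6 dp
curve data and Christoffel symbols at the stage parameters:
  tau = 0.000000: gamma = (0.500000, -0.375000), gamma' = (0.000000, -0.500000); Gamma_uuu = 0.006664, Gamma_uuv = -0.008886, Gamma_uvv = 0.000000, Gamma_vuu = 0.102184, Gamma_vuv = -0.136246, Gamma_vvv = 0.000000
  tau = 0.125000: gamma = (0.500000, -0.442708), gamma' = (0.000000, -0.583333); Gamma_uuu = 0.009276, Gamma_uuv = -0.010476, Gamma_uvv = 0.000000, Gamma_vuu = 0.120476, Gamma_vuv = -0.136067, Gamma_vvv = 0.000000
  tau = 0.250000: gamma = (0.500000, -0.520833), gamma' = (0.000000, -0.666667); Gamma_uuu = 0.012816, Gamma_uuv = -0.012303, Gamma_uvv = 0.000000, Gamma_vuu = 0.141485, Gamma_vuv = -0.135825, Gamma_vvv = 0.000000
  tau = 0.375000: gamma = (0.500000, -0.609375), gamma' = (0.000000, -0.750000); Gamma_uuu = 0.017502, Gamma_uuv = -0.014361, Gamma_uvv = 0.000000, Gamma_vuu = 0.165147, Gamma_vuv = -0.135505, Gamma_vvv = 0.000000
  tau = 0.500000: gamma = (0.500000, -0.708333), gamma' = (0.000000, -0.833333); Gamma_uuu = 0.023575, Gamma_uuv = -0.016642, Gamma_uvv = 0.000000, Gamma_vuu = 0.191377, Gamma_vuv = -0.135090, Gamma_vvv = 0.000000
  tau = 0.625000: gamma = (0.500000, -0.817708), gamma' = (0.000000, -0.916667); Gamma_uuu = 0.031296, Gamma_uuv = -0.019136, Gamma_uvv = 0.000000, Gamma_vuu = 0.220065, Gamma_vuv = -0.134562, Gamma_vvv = 0.000000
  tau = 0.750000: gamma = (0.500000, -0.937500), gamma' = (0.000000, -1.000000); Gamma_uuu = 0.040935, Gamma_uuv = -0.021832, Gamma_uvv = 0.000000, Gamma_vuu = 0.251069, Gamma_vuv = -0.133903, Gamma_vvv = 0.000000
  tau = 0.875000: gamma = (0.500000, -1.067708), gamma' = (0.000000, -1.083333); Gamma_uuu = 0.052775, Gamma_uuv = -0.024714, Gamma_uvv = 0.000000, Gamma_vuu = 0.284211, Gamma_vuv = -0.133094, Gamma_vvv = 0.000000
  tau = 1.000000: gamma = (0.500000, -1.208333), gamma' = (0.000000, -1.166667); Gamma_uuu = 0.067095, Gamma_uuv = -0.027763, Gamma_uvv = 0.000000, Gamma_vuu = 0.319279, Gamma_vuv = -0.132115, Gamma_vvv = 0.000000
step 0: V^u = -2.0000, V^v = 0.5000
step 1: k1 = (0.008886, 0.136246), k2 = (0.012215, 0.158657), k3 = (0.012213, 0.158624), k4 = (0.016379, 0.180824); V <- V + (h/6)(k1 + 2k2 + 2k3 + k4): V^u = -1.9969, V^v = 0.5397
step 2: k1 = (0.016379, 0.180821), k2 = (0.021486, 0.202736), k3 = (0.021479, 0.202671), k4 = (0.027619, 0.224198); V <- V + (h/6)(k1 + 2k2 + 2k3 + k4): V^u = -1.9915, V^v = 0.5903
step 3: k1 = (0.027618, 0.224193), k2 = (0.034873, 0.245223), k3 = (0.034857, 0.245111), k4 = (0.043288, 0.265501); V <- V + (h/6)(k1 + 2k2 + 2k3 + k4): V^u = -1.9827, V^v = 0.6516
step 4: k1 = (0.043287, 0.265495), k2 = (0.052940, 0.285101), k3 = (0.052908, 0.284927), k4 = (0.063793, 0.303569); V <- V + (h/6)(k1 + 2k2 + 2k3 + k4): V^u = -1.9695, V^v = 0.7228

Answer: V^u = -1.9695, V^v = 0.7228


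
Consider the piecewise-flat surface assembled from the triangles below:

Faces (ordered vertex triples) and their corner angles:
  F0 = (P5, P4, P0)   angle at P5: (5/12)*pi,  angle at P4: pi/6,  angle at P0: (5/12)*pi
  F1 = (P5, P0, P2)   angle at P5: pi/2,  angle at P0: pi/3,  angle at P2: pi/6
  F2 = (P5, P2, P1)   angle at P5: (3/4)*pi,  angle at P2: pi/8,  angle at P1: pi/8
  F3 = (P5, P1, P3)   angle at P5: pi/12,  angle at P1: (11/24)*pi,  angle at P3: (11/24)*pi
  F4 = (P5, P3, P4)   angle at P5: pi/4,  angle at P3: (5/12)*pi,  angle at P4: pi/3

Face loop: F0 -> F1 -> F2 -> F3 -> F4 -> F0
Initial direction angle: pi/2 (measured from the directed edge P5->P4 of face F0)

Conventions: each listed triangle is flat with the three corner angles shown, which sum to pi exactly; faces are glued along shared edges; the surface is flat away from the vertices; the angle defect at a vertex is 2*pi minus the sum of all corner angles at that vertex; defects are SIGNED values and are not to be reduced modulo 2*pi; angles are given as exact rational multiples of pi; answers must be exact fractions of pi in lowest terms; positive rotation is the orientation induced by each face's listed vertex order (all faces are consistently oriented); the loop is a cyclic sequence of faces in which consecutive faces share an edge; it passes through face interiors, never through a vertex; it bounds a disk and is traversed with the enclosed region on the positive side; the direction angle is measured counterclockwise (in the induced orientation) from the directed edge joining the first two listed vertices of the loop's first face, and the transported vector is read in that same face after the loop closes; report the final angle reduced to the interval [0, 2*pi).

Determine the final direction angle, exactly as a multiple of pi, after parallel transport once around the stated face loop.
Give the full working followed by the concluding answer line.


enclosed vertex P5: corner angles sum to 2*pi, defect = 2*pi - 2*pi = 0
transport around the loop rotates by the sum of enclosed defects; add to the initial angle mod 2*pi
final angle = pi/2 + 0 = pi/2 (mod 2*pi)

Answer: final direction angle = pi/2


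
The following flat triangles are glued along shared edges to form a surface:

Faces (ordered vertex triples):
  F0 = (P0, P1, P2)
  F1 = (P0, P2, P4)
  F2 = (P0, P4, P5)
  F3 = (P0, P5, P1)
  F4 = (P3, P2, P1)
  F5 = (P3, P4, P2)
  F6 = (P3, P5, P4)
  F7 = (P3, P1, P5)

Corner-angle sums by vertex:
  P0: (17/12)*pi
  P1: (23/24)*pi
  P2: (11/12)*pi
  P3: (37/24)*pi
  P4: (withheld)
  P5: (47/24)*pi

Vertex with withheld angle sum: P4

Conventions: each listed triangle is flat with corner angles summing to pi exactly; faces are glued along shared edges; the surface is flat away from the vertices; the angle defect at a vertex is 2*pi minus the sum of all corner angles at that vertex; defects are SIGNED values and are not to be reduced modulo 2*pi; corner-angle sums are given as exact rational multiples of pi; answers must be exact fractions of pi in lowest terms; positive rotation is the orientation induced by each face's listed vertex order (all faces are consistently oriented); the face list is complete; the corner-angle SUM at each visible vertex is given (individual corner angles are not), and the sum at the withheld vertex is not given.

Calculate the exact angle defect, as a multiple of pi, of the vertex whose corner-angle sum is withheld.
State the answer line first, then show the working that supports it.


Answer: defect(P4) = (19/24)*pi

V = 6, E = 12, F = 8; chi = V - E + F = 2
Gauss-Bonnet: total defect = 2*pi*chi = 4*pi; visible defects sum to (77/24)*pi


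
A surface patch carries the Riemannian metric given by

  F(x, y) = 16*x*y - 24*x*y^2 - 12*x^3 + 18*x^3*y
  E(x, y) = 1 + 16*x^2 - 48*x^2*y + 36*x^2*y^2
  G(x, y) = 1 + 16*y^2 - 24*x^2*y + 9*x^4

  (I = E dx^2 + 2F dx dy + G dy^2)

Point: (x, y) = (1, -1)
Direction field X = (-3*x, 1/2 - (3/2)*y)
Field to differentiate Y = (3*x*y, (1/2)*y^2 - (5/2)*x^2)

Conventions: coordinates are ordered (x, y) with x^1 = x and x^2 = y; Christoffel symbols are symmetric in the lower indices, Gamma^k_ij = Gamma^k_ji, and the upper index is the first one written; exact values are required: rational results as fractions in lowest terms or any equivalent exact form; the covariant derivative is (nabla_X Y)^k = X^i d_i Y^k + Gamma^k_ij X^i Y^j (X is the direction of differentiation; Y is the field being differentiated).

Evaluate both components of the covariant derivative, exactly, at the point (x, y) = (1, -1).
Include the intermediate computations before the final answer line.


E = 101, F = -70, G = 50 at the point
E_x = 200, E_y = -120, F_x = -130, F_y = 82, G_x = 84, G_y = -56
EG - F^2 = 150;  g^inv = (1/150) * [[50, 70], [70, 101]]
first-kind symbols [ij,l] = (1/2)(d_i g_jl + d_j g_il - d_l g_ij): [xx,x] = E_x/2 = 100, [xx,y] = F_x - E_y/2 = -70, [xy,x] = E_y/2 = -60, [xy,y] = G_x/2 = 42, [yy,x] = F_y - G_x/2 = 40, [yy,y] = G_y/2 = -28
Gamma^x_ij = (G*[ij,x] - F*[ij,y])/(EG - F^2), Gamma^y_ij = (E*[ij,y] - F*[ij,x])/(EG - F^2)
Gamma_xxx = 2/3, Gamma_xxy = -2/5, Gamma_xyy = 4/15, Gamma_yxx = -7/15, Gamma_yxy = 7/25, Gamma_yyy = -14/75
X = (-3, 2), Y = (-3, -2) at the point

Answer: (nabla_X Y)^x = 299/15, (nabla_X Y)^y = 716/75


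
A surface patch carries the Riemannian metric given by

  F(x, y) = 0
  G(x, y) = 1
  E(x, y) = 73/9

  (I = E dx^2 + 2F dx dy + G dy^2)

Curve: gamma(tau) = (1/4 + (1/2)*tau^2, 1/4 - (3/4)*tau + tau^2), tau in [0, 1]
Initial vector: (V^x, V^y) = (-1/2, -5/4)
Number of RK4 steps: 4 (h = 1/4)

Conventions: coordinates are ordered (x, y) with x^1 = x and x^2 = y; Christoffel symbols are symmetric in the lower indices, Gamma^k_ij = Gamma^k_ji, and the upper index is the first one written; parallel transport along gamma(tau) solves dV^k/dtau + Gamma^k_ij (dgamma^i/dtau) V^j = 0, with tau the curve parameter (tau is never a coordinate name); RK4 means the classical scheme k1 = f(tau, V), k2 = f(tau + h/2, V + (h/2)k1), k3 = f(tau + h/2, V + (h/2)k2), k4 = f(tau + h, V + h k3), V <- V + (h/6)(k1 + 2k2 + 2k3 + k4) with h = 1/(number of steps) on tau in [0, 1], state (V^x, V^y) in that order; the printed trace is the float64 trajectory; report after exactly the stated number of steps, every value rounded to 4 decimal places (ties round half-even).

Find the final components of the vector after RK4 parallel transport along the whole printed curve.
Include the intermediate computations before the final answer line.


gamma'(tau) = (tau, -3/4 + 2*tau); f(tau, V)^k = -Gamma^k_ij(gamma(tau)) gamma'^i(tau) V^j; h = 1/4; intermediate values shown to 6 dp
curve data and Christoffel symbols at the stage parameters:
  tau = 0.000000: gamma = (0.250000, 0.250000), gamma' = (0.000000, -0.750000); Gamma_xxx = 0.000000, Gamma_xxy = 0.000000, Gamma_xyy = 0.000000, Gamma_yxx = 0.000000, Gamma_yxy = 0.000000, Gamma_yyy = 0.000000
  tau = 0.125000: gamma = (0.257812, 0.171875), gamma' = (0.125000, -0.500000); Gamma_xxx = 0.000000, Gamma_xxy = 0.000000, Gamma_xyy = 0.000000, Gamma_yxx = 0.000000, Gamma_yxy = 0.000000, Gamma_yyy = 0.000000
  tau = 0.250000: gamma = (0.281250, 0.125000), gamma' = (0.250000, -0.250000); Gamma_xxx = 0.000000, Gamma_xxy = 0.000000, Gamma_xyy = 0.000000, Gamma_yxx = 0.000000, Gamma_yxy = 0.000000, Gamma_yyy = 0.000000
  tau = 0.375000: gamma = (0.320312, 0.109375), gamma' = (0.375000, 0.000000); Gamma_xxx = 0.000000, Gamma_xxy = 0.000000, Gamma_xyy = 0.000000, Gamma_yxx = 0.000000, Gamma_yxy = 0.000000, Gamma_yyy = 0.000000
  tau = 0.500000: gamma = (0.375000, 0.125000), gamma' = (0.500000, 0.250000); Gamma_xxx = 0.000000, Gamma_xxy = 0.000000, Gamma_xyy = 0.000000, Gamma_yxx = 0.000000, Gamma_yxy = 0.000000, Gamma_yyy = 0.000000
  tau = 0.625000: gamma = (0.445312, 0.171875), gamma' = (0.625000, 0.500000); Gamma_xxx = 0.000000, Gamma_xxy = 0.000000, Gamma_xyy = 0.000000, Gamma_yxx = 0.000000, Gamma_yxy = 0.000000, Gamma_yyy = 0.000000
  tau = 0.750000: gamma = (0.531250, 0.250000), gamma' = (0.750000, 0.750000); Gamma_xxx = 0.000000, Gamma_xxy = 0.000000, Gamma_xyy = 0.000000, Gamma_yxx = 0.000000, Gamma_yxy = 0.000000, Gamma_yyy = 0.000000
  tau = 0.875000: gamma = (0.632812, 0.359375), gamma' = (0.875000, 1.000000); Gamma_xxx = 0.000000, Gamma_xxy = 0.000000, Gamma_xyy = 0.000000, Gamma_yxx = 0.000000, Gamma_yxy = 0.000000, Gamma_yyy = 0.000000
  tau = 1.000000: gamma = (0.750000, 0.500000), gamma' = (1.000000, 1.250000); Gamma_xxx = 0.000000, Gamma_xxy = 0.000000, Gamma_xyy = 0.000000, Gamma_yxx = 0.000000, Gamma_yxy = 0.000000, Gamma_yyy = 0.000000
step 0: V^x = -0.5000, V^y = -1.2500
step 1: k1 = (0.000000, 0.000000), k2 = (0.000000, 0.000000), k3 = (0.000000, 0.000000), k4 = (0.000000, 0.000000); V <- V + (h/6)(k1 + 2k2 + 2k3 + k4): V^x = -0.5000, V^y = -1.2500
step 2: k1 = (0.000000, 0.000000), k2 = (0.000000, 0.000000), k3 = (0.000000, 0.000000), k4 = (0.000000, 0.000000); V <- V + (h/6)(k1 + 2k2 + 2k3 + k4): V^x = -0.5000, V^y = -1.2500
step 3: k1 = (0.000000, 0.000000), k2 = (0.000000, 0.000000), k3 = (0.000000, 0.000000), k4 = (0.000000, 0.000000); V <- V + (h/6)(k1 + 2k2 + 2k3 + k4): V^x = -0.5000, V^y = -1.2500
step 4: k1 = (0.000000, 0.000000), k2 = (0.000000, 0.000000), k3 = (0.000000, 0.000000), k4 = (0.000000, 0.000000); V <- V + (h/6)(k1 + 2k2 + 2k3 + k4): V^x = -0.5000, V^y = -1.2500

Answer: V^x = -0.5000, V^y = -1.2500


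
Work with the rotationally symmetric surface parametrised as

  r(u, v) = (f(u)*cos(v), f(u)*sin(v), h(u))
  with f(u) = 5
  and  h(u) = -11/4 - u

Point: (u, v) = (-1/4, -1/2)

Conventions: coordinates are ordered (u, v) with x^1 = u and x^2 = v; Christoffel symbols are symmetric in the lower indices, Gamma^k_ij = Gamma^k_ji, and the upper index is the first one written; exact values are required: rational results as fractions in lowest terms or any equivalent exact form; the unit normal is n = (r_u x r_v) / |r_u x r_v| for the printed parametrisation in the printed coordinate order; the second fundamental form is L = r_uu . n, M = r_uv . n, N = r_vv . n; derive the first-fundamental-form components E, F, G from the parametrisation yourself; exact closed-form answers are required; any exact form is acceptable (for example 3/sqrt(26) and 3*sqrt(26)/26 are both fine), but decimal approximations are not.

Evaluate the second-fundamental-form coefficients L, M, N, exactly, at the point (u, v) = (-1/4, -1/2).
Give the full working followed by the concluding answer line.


f = 5, f' = 0, f'' = 0, h' = -1, h'' = 0
E = 1, F = 0, G = 25; answer radicand W^2 = 1
unnormalised second-form numerators: l = 0, m = 0, n = -5; L = l/sqrt(1), and similarly M = m/sqrt(W^2), N = n/sqrt(W^2)

Answer: L = 0, M = 0, N = -5


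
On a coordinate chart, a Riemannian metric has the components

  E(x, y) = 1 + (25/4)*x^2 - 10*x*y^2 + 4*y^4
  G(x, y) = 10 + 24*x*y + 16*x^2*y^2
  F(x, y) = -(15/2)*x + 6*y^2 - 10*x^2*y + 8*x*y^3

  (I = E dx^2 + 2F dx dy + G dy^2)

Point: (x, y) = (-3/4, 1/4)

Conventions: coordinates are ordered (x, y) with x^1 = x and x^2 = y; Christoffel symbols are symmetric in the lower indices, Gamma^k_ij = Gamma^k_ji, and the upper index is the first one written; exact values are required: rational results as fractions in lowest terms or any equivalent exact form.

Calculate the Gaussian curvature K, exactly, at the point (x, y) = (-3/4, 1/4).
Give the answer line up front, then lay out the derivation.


Answer: K = 1664/25921

E = 5, F = 9/2, G = 97/16, EG - F^2 = 161/16 at the point
E_x = -10, E_y = 4, F_x = -29/8, F_y = -15/4, G_x = 9/2, G_y = -27/2
E_yy = 18, F_xy = 33/2, G_xx = 2
The intrinsic route: Brioschi's K = (det M1 - det M2)/(EG - F^2)^2.
M1 = [[-E_yy/2 + F_xy - G_xx/2, E_x/2, F_x - E_y/2], [F_y - G_x/2, E, F], [G_y/2, F, G]] = [[13/2, -5, -45/8], [-6, 5, 9/2], [-27/4, 9/2, 97/16]]; det M1 = -41/16
M2 = [[0, E_y/2, G_x/2], [E_y/2, E, F], [G_x/2, F, G]] = [[0, 2, 9/4], [2, 5, 9/2], [9/4, 9/2, 97/16]]; det M2 = -145/16
det M1 - det M2 = 13/2; K = 13/2 / (161/16)^2 = 1664/25921


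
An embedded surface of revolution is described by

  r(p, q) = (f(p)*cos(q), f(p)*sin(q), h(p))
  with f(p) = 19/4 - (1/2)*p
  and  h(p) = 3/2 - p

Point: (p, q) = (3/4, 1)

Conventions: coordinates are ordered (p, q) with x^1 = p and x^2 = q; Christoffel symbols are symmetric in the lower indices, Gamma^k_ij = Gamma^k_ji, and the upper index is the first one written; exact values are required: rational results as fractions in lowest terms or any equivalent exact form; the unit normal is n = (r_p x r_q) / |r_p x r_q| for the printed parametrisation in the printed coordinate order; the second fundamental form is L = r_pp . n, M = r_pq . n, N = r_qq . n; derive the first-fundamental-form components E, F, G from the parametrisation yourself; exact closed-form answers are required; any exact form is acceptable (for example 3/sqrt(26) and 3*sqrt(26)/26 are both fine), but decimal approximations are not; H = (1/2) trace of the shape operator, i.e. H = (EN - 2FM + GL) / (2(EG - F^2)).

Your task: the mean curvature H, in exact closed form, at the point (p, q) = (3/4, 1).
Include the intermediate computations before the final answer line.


f = 35/8, f' = -1/2, f'' = 0, h' = -1, h'' = 0
E = 5/4, F = 0, G = 1225/64; answer radicand W^2 = 5/4
unnormalised second-form numerators: l = 0, m = 0, n = -35/8; L = l/sqrt(5/4), and similarly M = m/sqrt(W^2), N = n/sqrt(W^2)
H = (E*n - 2*F*m + G*l) / (2*(EG - F^2)*sqrt(W^2)); E*n - 2*F*m + G*l = -175/32, EG - F^2 = 6125/256, so H = (-4/35)/sqrt(5/4)

Answer: H = -8*sqrt(5)/175


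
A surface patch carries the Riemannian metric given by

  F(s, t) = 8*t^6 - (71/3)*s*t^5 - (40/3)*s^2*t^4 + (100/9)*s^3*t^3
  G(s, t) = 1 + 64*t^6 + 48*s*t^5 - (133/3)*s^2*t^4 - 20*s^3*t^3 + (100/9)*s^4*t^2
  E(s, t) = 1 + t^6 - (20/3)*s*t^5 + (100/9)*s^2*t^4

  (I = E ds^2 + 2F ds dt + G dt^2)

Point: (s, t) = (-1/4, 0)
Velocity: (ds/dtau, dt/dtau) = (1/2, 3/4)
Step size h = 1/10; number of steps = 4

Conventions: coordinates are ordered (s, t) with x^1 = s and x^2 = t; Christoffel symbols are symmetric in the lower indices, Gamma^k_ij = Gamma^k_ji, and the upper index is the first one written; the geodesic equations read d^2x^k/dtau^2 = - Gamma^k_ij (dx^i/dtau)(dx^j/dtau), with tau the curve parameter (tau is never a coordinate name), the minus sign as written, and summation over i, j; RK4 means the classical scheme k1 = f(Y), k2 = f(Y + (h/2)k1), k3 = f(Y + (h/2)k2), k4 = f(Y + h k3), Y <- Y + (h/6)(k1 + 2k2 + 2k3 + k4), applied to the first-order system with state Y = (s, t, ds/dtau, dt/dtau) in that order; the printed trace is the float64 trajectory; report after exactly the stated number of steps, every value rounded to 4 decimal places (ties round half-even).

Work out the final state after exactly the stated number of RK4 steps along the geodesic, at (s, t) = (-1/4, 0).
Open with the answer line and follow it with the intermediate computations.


Answer: s = -0.0504, t = 0.2992, ds/dtau = 0.4950, dt/dtau = 0.7347

f(Y) = (ds/dtau, dt/dtau, -Gamma^s_ij Y'^i Y'^j, -Gamma^t_ij Y'^i Y'^j) with the Gammas evaluated at the stage position; h = 0.100000; intermediate values shown to 6 dp
step 0: s = -0.2500, t = 0.0000, ds/dtau = 0.5000, dt/dtau = 0.7500
step 1:
  k1: at (s, t) = (-0.250000, 0.000000), (ds/dtau, dt/dtau) = (0.500000, 0.750000); Gamma_sss = 0.000000, Gamma_sst = 0.000000, Gamma_stt = 0.000000, Gamma_tss = 0.000000, Gamma_tst = 0.000000, Gamma_ttt = 0.000000; k1 = (0.500000, 0.750000, 0.000000, 0.000000)
  k2: at (s, t) = (-0.225000, 0.037500), (ds/dtau, dt/dtau) = (0.500000, 0.750000); Gamma_sss = -0.000005, Gamma_sst = 0.000067, Gamma_stt = -0.000206, Gamma_tss = 0.000032, Gamma_tst = -0.000415, Gamma_ttt = 0.001272; k2 = (0.500000, 0.750000, 0.000067, -0.000413)
  k3: at (s, t) = (-0.225000, 0.037500), (ds/dtau, dt/dtau) = (0.500003, 0.749979); Gamma_sss = -0.000005, Gamma_sst = 0.000067, Gamma_stt = -0.000206, Gamma_tss = 0.000032, Gamma_tst = -0.000415, Gamma_ttt = 0.001272; k3 = (0.500003, 0.749979, 0.000067, -0.000413)
  k4: at (s, t) = (-0.200000, 0.074998), (ds/dtau, dt/dtau) = (0.500007, 0.749959); Gamma_sss = -0.000078, Gamma_sst = 0.000487, Gamma_stt = -0.000368, Gamma_tss = 0.000187, Gamma_tst = -0.001169, Gamma_ttt = 0.000883; k4 = (0.500007, 0.749959, -0.000139, 0.000333)
  Y <- Y + (h/6)(k1 + 2k2 + 2k3 + k4): s = -0.2000, t = 0.0750, ds/dtau = 0.5000, dt/dtau = 0.7500
step 2:
  k1: at (s, t) = (-0.200000, 0.074999), (ds/dtau, dt/dtau) = (0.500002, 0.749978); Gamma_sss = -0.000078, Gamma_sst = 0.000488, Gamma_stt = -0.000368, Gamma_tss = 0.000187, Gamma_tst = -0.001169, Gamma_ttt = 0.000883; k1 = (0.500002, 0.749978, -0.000139, 0.000333)
  k2: at (s, t) = (-0.175000, 0.112498), (ds/dtau, dt/dtau) = (0.499995, 0.749995); Gamma_sss = -0.000371, Gamma_sst = 0.001490, Gamma_stt = 0.000736, Gamma_tss = 0.000284, Gamma_tst = -0.001140, Gamma_ttt = -0.000563; k2 = (0.499995, 0.749995, -0.001438, 0.001101)
  k3: at (s, t) = (-0.175000, 0.112498), (ds/dtau, dt/dtau) = (0.499930, 0.750033); Gamma_sss = -0.000371, Gamma_sst = 0.001490, Gamma_stt = 0.000736, Gamma_tss = 0.000284, Gamma_tst = -0.001140, Gamma_ttt = -0.000563; k3 = (0.499930, 0.750033, -0.001438, 0.001101)
  k4: at (s, t) = (-0.150007, 0.150002), (ds/dtau, dt/dtau) = (0.499858, 0.750088); Gamma_sss = -0.001097, Gamma_sst = 0.003181, Gamma_stt = 0.004825, Gamma_tss = -0.000422, Gamma_tst = 0.001223, Gamma_ttt = 0.001856; k4 = (0.499858, 0.750088, -0.004826, -0.001856)
  Y <- Y + (h/6)(k1 + 2k2 + 2k3 + k4): s = -0.1500, t = 0.1500, ds/dtau = 0.4998, dt/dtau = 0.7500
step 3:
  k1: at (s, t) = (-0.150005, 0.150001), (ds/dtau, dt/dtau) = (0.499824, 0.750026); Gamma_sss = -0.001097, Gamma_sst = 0.003180, Gamma_stt = 0.004825, Gamma_tss = -0.000422, Gamma_tst = 0.001223, Gamma_ttt = 0.001856; k1 = (0.499824, 0.750026, -0.004825, -0.001855)
  k2: at (s, t) = (-0.125013, 0.187502), (ds/dtau, dt/dtau) = (0.499582, 0.749933); Gamma_sss = -0.002486, Gamma_sst = 0.005553, Gamma_stt = 0.013811, Gamma_tss = -0.003486, Gamma_tst = 0.007785, Gamma_ttt = 0.019364; k2 = (0.499582, 0.749933, -0.011307, -0.015854)
  k3: at (s, t) = (-0.125025, 0.187497), (ds/dtau, dt/dtau) = (0.499258, 0.749233); Gamma_sss = -0.002486, Gamma_sst = 0.005553, Gamma_stt = 0.013810, Gamma_tss = -0.003485, Gamma_tst = 0.007784, Gamma_ttt = 0.019358; k3 = (0.499258, 0.749233, -0.011287, -0.015821)
  k4: at (s, t) = (-0.100079, 0.224924), (ds/dtau, dt/dtau) = (0.498695, 0.748444); Gamma_sss = -0.004739, Gamma_sst = 0.008482, Gamma_stt = 0.029387, Gamma_tss = -0.011461, Gamma_tst = 0.020514, Gamma_ttt = 0.071071; k4 = (0.498695, 0.748444, -0.021615, -0.052275)
  Y <- Y + (h/6)(k1 + 2k2 + 2k3 + k4): s = -0.1001, t = 0.2249, ds/dtau = 0.4986, dt/dtau = 0.7481
step 4:
  k1: at (s, t) = (-0.100068, 0.224947), (ds/dtau, dt/dtau) = (0.498630, 0.748068); Gamma_sss = -0.004741, Gamma_sst = 0.008485, Gamma_stt = 0.029400, Gamma_tss = -0.011468, Gamma_tst = 0.020524, Gamma_ttt = 0.071117; k1 = (0.498630, 0.748068, -0.021604, -0.052258)
  k2: at (s, t) = (-0.075136, 0.262351), (ds/dtau, dt/dtau) = (0.497550, 0.745455); Gamma_sss = -0.007965, Gamma_sst = 0.011731, Gamma_stt = 0.052590, Gamma_tss = -0.027985, Gamma_tst = 0.041216, Gamma_ttt = 0.184769; k2 = (0.497550, 0.745455, -0.035955, -0.126323)
  k3: at (s, t) = (-0.075190, 0.262220), (ds/dtau, dt/dtau) = (0.496832, 0.741752); Gamma_sss = -0.007951, Gamma_sst = 0.011715, Gamma_stt = 0.052487, Gamma_tss = -0.027910, Gamma_tst = 0.041125, Gamma_ttt = 0.184250; k3 = (0.496832, 0.741752, -0.035550, -0.124796)
  k4: at (s, t) = (-0.050385, 0.299123), (ds/dtau, dt/dtau) = (0.495075, 0.735588); Gamma_sss = -0.011973, Gamma_sst = 0.014810, Gamma_stt = 0.082239, Gamma_tss = -0.056744, Gamma_tst = 0.070186, Gamma_ttt = 0.389745; k4 = (0.495075, 0.735588, -0.052351, -0.248099)
  Y <- Y + (h/6)(k1 + 2k2 + 2k3 + k4): s = -0.0504, t = 0.2992, ds/dtau = 0.4950, dt/dtau = 0.7347


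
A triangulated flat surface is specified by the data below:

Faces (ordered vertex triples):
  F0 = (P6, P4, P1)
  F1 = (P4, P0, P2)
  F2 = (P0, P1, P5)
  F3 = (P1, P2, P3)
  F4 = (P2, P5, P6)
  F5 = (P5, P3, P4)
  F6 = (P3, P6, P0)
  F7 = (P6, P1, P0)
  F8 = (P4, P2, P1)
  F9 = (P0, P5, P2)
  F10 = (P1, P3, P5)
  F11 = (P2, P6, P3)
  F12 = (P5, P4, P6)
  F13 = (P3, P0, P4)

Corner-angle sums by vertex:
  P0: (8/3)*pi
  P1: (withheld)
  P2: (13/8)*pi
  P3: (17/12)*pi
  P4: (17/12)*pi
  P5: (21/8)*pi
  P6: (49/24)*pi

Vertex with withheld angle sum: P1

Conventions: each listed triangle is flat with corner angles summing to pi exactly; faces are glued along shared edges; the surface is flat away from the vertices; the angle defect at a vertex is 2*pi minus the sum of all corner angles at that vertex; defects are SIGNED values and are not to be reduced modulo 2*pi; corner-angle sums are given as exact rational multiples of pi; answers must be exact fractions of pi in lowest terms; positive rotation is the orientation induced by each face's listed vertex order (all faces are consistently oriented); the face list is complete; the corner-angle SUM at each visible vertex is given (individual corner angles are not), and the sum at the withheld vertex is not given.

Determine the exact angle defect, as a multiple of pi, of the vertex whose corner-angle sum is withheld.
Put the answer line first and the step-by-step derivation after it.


Answer: defect(P1) = (-5/24)*pi

V = 7, E = 21, F = 14; chi = V - E + F = 0
Gauss-Bonnet: total defect = 2*pi*chi = 0; visible defects sum to (5/24)*pi
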